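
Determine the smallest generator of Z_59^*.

2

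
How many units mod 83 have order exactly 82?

φ(83) = 83 − 1 = 82 = 2 · 41.
Since (Z/83Z)^× is cyclic of order 82, the number of elements of order d is φ(d) when d | 82 and 0 otherwise.
82 = 2 · 41 divides 82, and φ(82) = 40.

40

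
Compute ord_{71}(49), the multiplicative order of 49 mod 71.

35

The order of 49 must divide φ(71) = 71 − 1 = 70 = 2 · 5 · 7.
Divisors of 70: 1, 2, 5, 7, 10, 14, 35, 70.
Check 49^d mod 71 for each divisor in increasing order:
49^1 ≡ 49
49^2 ≡ 58
49^5 ≡ 45
49^7 ≡ 54
49^10 ≡ 37
49^14 ≡ 5
49^35 ≡ 1
Hence ord(49) = 35.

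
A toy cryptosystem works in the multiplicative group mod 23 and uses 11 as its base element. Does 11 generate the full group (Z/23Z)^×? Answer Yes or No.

φ(23) = 23 − 1 = 22 = 2 · 11.
11 is a primitive root mod 23 iff 11^(φ(23)/q) ≢ 1 for every prime q | φ(23), i.e. q ∈ {2, 11}.
11^11 ≡ 22 (mod 23)  [q = 2: ≢ 1 ✓]
11^2 ≡ 6 (mod 23)  [q = 11: ≢ 1 ✓]
Every test exponent gives a nontrivial residue, hence 11 generates the full group.

Yes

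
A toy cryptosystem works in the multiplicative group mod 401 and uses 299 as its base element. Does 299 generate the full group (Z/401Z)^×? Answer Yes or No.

No

φ(401) = 401 − 1 = 400 = 2^4 · 5^2.
An element g generates (Z/401Z)^× iff g^(400/q) ≢ 1 (mod 401) for each prime q ∈ {2, 5}.
299^200 ≡ 1 (mod 401)  [q = 2: ≡ 1 ✗]
299^80 ≡ 1 (mod 401)  [q = 5: ≡ 1 ✗]
299^200 ≡ 1 shows ord(299) | 200, strictly less than φ(401); not a primitive root.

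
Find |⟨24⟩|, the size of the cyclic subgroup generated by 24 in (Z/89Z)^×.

Since 24 ∈ (Z/89Z)^×, its order divides φ(89) = 89 − 1 = 88 = 2^3 · 11.
Divisors of 88: 1, 2, 4, 8, 11, 22, 44, 88.
Evaluate successive powers at the divisors of 88:
24^1 ≡ 24
24^2 ≡ 42
24^4 ≡ 73
24^8 ≡ 78
24^11 ≡ 37
24^22 ≡ 34
24^44 ≡ 88
24^88 ≡ 1
The smallest such exponent is 88, so the order of 24 is 88.

88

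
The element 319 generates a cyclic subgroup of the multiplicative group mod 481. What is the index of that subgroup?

36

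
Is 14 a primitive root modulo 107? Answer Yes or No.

φ(107) = 107 − 1 = 106 = 2 · 53.
It suffices to check that the order of 14 is not a proper divisor of 106: compute 14^(106/q) for q ∈ {2, 53}.
14^53 ≡ 1 (mod 107)  [q = 2: ≡ 1 ✗]
14^2 ≡ 89 (mod 107)  [q = 53: ≢ 1 ✓]
Since 14^53 ≡ 1, the order of 14 divides 53 < 106, so 14 is not a primitive root.

No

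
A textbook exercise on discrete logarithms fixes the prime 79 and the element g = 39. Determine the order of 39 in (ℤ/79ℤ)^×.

ord(39) | φ(79) = 79 − 1 = 78 = 2 · 3 · 13.
Divisors of 78: 1, 2, 3, 6, 13, 26, 39, 78.
Evaluate successive powers at the divisors of 78:
39^1 ≡ 39 (mod 79)
39^2 ≡ 20 (mod 79)
39^3 ≡ 69 (mod 79)
39^6 ≡ 21 (mod 79)
39^13 ≡ 56 (mod 79)
39^26 ≡ 55 (mod 79)
39^39 ≡ 78 (mod 79)
39^78 ≡ 1 (mod 79) ✓
Therefore the multiplicative order of 39 modulo 79 is 78.

78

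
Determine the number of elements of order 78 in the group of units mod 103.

φ(103) = 103 − 1 = 102 = 2 · 3 · 17.
(Z/103Z)^× is cyclic (|G| = 102); a cyclic group of order m has exactly φ(d) elements of each order d | m, and none otherwise.
Here 102 is not a multiple of 78, so there are no elements of order 78.

0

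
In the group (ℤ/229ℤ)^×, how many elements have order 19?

18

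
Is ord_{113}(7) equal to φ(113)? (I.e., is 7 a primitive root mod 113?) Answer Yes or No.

No

φ(113) = 113 − 1 = 112 = 2^4 · 7.
It suffices to check that the order of 7 is not a proper divisor of 112: compute 7^(112/q) for q ∈ {2, 7}.
7^56 ≡ 1 (mod 113)  [q = 2: ≡ 1 ✗]
7^16 ≡ 49 (mod 113)  [q = 7: ≢ 1 ✓]
7^56 ≡ 1 shows ord(7) | 56, strictly less than φ(113); not a primitive root.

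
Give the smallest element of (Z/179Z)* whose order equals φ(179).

2

φ(179) = 179 − 1 = 178 = 2 · 89.
Test candidates g = 2, 3, … against the prime factors q ∈ {2, 89} of φ(179): g is a generator iff g^(178/q) ≢ 1 for every such q.
g = 2: 2^89 ≡ 178; 2^2 ≡ 4 — none is 1, so 2 is a primitive root.
The smallest primitive root modulo 179 is 2.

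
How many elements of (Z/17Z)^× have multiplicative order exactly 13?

0

φ(17) = 17 − 1 = 16 = 2^4.
In a cyclic group of order 16, there are φ(d) elements of order d for each divisor d of 16, and zero for non-divisors.
Here 16 is not a multiple of 13, so there are no elements of order 13.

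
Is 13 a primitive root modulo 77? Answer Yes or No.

No

77 = 7 · 11 is a product of two distinct odd primes, so (Z/77Z)^× ≅ (Z/7Z)^× × (Z/11Z)^× is not cyclic.
No primitive root modulo 77 exists; in particular 13 is not one.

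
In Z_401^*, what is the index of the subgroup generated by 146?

By Lagrange's theorem, ord_401(146) divides φ(401) = 401 − 1 = 400 = 2^4 · 5^2.
Divisors of 400: 1, 2, 4, 5, 8, 10, 16, 20, 25, 40, 50, 80, 100, 200, 400.
Compute 146^d (mod 401) for the divisors d until we hit 1:
146^1 ≡ 146 (mod 401)
146^2 ≡ 63 (mod 401)
146^4 ≡ 360 (mod 401)
146^5 ≡ 29 (mod 401)
146^8 ≡ 77 (mod 401)
146^10 ≡ 39 (mod 401)
146^16 ≡ 315 (mod 401)
146^20 ≡ 318 (mod 401)
146^25 ≡ 400 (mod 401)
146^40 ≡ 72 (mod 401)
146^50 ≡ 1 (mod 401) ✓
The order of 146 is 50, so the subgroup it generates has 50 elements.
[(Z/401Z)^× : ⟨146⟩] = 400/50 = 8.

8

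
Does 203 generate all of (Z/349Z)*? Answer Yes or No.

φ(349) = 349 − 1 = 348 = 2^2 · 3 · 29.
203 is a primitive root mod 349 iff 203^(φ(349)/q) ≢ 1 for every prime q | φ(349), i.e. q ∈ {2, 3, 29}.
203^174 ≡ 348 (mod 349)  [q = 2: ≢ 1 ✓]
203^116 ≡ 1 (mod 349)  [q = 3: ≡ 1 ✗]
203^12 ≡ 126 (mod 349)  [q = 29: ≢ 1 ✓]
The check at q = 3 fails, so 203 generates a proper subgroup.

No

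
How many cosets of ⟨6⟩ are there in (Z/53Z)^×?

2

Since 6 ∈ (Z/53Z)^×, its order divides φ(53) = 53 − 1 = 52 = 2^2 · 13.
Divisors of 52: 1, 2, 4, 13, 26, 52.
Test each divisor d:
6^1 ≡ 6
6^2 ≡ 36
6^4 ≡ 24
6^13 ≡ 52
6^26 ≡ 1
The order of 6 is 26, so the subgroup it generates has 26 elements.
[(Z/53Z)^× : ⟨6⟩] = 52/26 = 2.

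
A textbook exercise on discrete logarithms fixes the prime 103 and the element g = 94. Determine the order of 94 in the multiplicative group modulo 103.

Since 94 ∈ (Z/103Z)^×, its order divides φ(103) = 103 − 1 = 102 = 2 · 3 · 17.
Divisors of 102: 1, 2, 3, 6, 17, 34, 51, 102.
Evaluate successive powers at the divisors of 102:
94^1 ≡ 94
94^2 ≡ 81
94^3 ≡ 95
94^6 ≡ 64
94^17 ≡ 102
94^34 ≡ 1
Therefore the multiplicative order of 94 modulo 103 is 34.

34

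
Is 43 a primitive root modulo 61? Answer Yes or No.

Yes

φ(61) = 61 − 1 = 60 = 2^2 · 3 · 5.
43 is a primitive root mod 61 iff 43^(φ(61)/q) ≢ 1 for every prime q | φ(61), i.e. q ∈ {2, 3, 5}.
43^30 ≡ 60 (mod 61)  [q = 2: ≢ 1 ✓]
43^20 ≡ 47 (mod 61)  [q = 3: ≢ 1 ✓]
43^12 ≡ 58 (mod 61)  [q = 5: ≢ 1 ✓]
Every test exponent gives a nontrivial residue, hence 43 generates the full group.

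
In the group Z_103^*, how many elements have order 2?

1

φ(103) = 103 − 1 = 102 = 2 · 3 · 17.
Since (Z/103Z)^× is cyclic of order 102, the number of elements of order d is φ(d) when d | 102 and 0 otherwise.
2 | 102, and φ(2) = 2 − 1 = 1.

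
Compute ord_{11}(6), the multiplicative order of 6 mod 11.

10

ord(6) | φ(11) = 11 − 1 = 10 = 2 · 5.
Divisors of 10: 1, 2, 5, 10.
Check 6^d mod 11 for each divisor in increasing order:
6^1 ≡ 6 (mod 11)
6^2 ≡ 3 (mod 11)
6^5 ≡ 10 (mod 11)
6^10 ≡ 1 (mod 11) ✓
The smallest such exponent is 10, so the order of 6 is 10.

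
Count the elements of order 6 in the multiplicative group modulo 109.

2

φ(109) = 109 − 1 = 108 = 2^2 · 3^3.
Since (Z/109Z)^× is cyclic of order 108, the number of elements of order d is φ(d) when d | 108 and 0 otherwise.
6 = 2 · 3 divides 108, and φ(6) = 2.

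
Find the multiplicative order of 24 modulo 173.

86

The order of 24 must divide φ(173) = 173 − 1 = 172 = 2^2 · 43.
Divisors of 172: 1, 2, 4, 43, 86, 172.
Test each divisor d:
24^1 ≡ 24
24^2 ≡ 57
24^4 ≡ 135
24^43 ≡ 172
24^86 ≡ 1
The smallest such exponent is 86, so the order of 24 is 86.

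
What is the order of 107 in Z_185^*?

36

ord(107) | φ(185) = φ(5·37) = (5−1)·(37−1) = 4·36 = 144 = 2^4 · 3^2.
Divisors of 144: 1, 2, 3, 4, 6, 8, 9, 12, 16, 18, 24, 36, 48, 72, 144.
Test each divisor d:
107^1 ≡ 107 (mod 185)
107^2 ≡ 164 (mod 185)
107^3 ≡ 158 (mod 185)
107^4 ≡ 71 (mod 185)
107^6 ≡ 174 (mod 185)
107^8 ≡ 46 (mod 185)
107^9 ≡ 112 (mod 185)
107^12 ≡ 121 (mod 185)
107^16 ≡ 81 (mod 185)
107^18 ≡ 149 (mod 185)
107^24 ≡ 26 (mod 185)
107^36 ≡ 1 (mod 185) ✓
So ord_185(107) = 36.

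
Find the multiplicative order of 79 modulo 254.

63

Since 79 ∈ (Z/254Z)^×, its order divides φ(254) = φ(2)·φ(127) = 1·126 = 126 = 2 · 3^2 · 7.
Divisors of 126: 1, 2, 3, 6, 7, 9, 14, 18, 21, 42, 63, 126.
Test each divisor d:
79^1 ≡ 79 (mod 254)
79^2 ≡ 145 (mod 254)
79^3 ≡ 25 (mod 254)
79^6 ≡ 117 (mod 254)
79^7 ≡ 99 (mod 254)
79^9 ≡ 131 (mod 254)
79^14 ≡ 149 (mod 254)
79^18 ≡ 143 (mod 254)
79^21 ≡ 19 (mod 254)
79^42 ≡ 107 (mod 254)
79^63 ≡ 1 (mod 254) ✓
Therefore the multiplicative order of 79 modulo 254 is 63.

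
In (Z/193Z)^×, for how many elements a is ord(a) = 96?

32

φ(193) = 193 − 1 = 192 = 2^6 · 3.
Since (Z/193Z)^× is cyclic of order 192, the number of elements of order d is φ(d) when d | 192 and 0 otherwise.
96 = 2^5 · 3 divides 192, and φ(96) = 32.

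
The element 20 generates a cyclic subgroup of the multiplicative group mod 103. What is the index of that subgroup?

1

Since 20 ∈ (Z/103Z)^×, its order divides φ(103) = 103 − 1 = 102 = 2 · 3 · 17.
Divisors of 102: 1, 2, 3, 6, 17, 34, 51, 102.
Check 20^d mod 103 for each divisor in increasing order:
20^1 ≡ 20 (mod 103)
20^2 ≡ 91 (mod 103)
20^3 ≡ 69 (mod 103)
20^6 ≡ 23 (mod 103)
20^17 ≡ 47 (mod 103)
20^34 ≡ 46 (mod 103)
20^51 ≡ 102 (mod 103)
20^102 ≡ 1 (mod 103) ✓
Thus |⟨20⟩| = ord(20) = 102.
Index = |(Z/103Z)^×| / |⟨20⟩| = 102 / 102 = 1.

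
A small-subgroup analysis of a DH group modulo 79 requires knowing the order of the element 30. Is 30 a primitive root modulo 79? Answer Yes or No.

φ(79) = 79 − 1 = 78 = 2 · 3 · 13.
An element g generates (Z/79Z)^× iff g^(78/q) ≢ 1 (mod 79) for each prime q ∈ {2, 3, 13}.
30^39 ≡ 78 (mod 79)  [q = 2: ≢ 1 ✓]
30^26 ≡ 23 (mod 79)  [q = 3: ≢ 1 ✓]
30^6 ≡ 8 (mod 79)  [q = 13: ≢ 1 ✓]
None equal 1, so ord_79(30) = 78: 30 is a primitive root.

Yes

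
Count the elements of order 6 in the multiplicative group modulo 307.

φ(307) = 307 − 1 = 306 = 2 · 3^2 · 17.
In a cyclic group of order 306, there are φ(d) elements of order d for each divisor d of 306, and zero for non-divisors.
6 = 2 · 3 divides 306, and φ(6) = 2.

2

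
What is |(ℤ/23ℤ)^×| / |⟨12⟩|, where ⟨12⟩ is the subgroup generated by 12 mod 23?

ord(12) | φ(23) = 23 − 1 = 22 = 2 · 11.
Divisors of 22: 1, 2, 11, 22.
Compute 12^d (mod 23) for the divisors d until we hit 1:
12^1 ≡ 12 (mod 23)
12^2 ≡ 6 (mod 23)
12^11 ≡ 1 (mod 23) ✓
Thus |⟨12⟩| = ord(12) = 11.
The index is φ(23) / ord(12) = 22 / 11 = 2.

2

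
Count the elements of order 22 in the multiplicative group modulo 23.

10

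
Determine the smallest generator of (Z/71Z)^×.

7

φ(71) = 71 − 1 = 70 = 2 · 5 · 7.
Test candidates g = 2, 3, … against the prime factors q ∈ {2, 5, 7} of φ(71): g is a generator iff g^(70/q) ≢ 1 for every such q.
g = 2: 2^35 ≡ 1 — hits 1, so not a primitive root.
g = 3: 3^35 ≡ 1 — hits 1, so not a primitive root.
g = 4: 4^35 ≡ 1 — hits 1, so not a primitive root.
g = 5: 5^35 ≡ 1 — hits 1, so not a primitive root.
g = 6: 6^35 ≡ 1 — hits 1, so not a primitive root.
g = 7: 7^35 ≡ 70; 7^14 ≡ 54; 7^10 ≡ 45 — none is 1, so 7 is a primitive root.
So 7 is the smallest generator of (Z/71Z)^×.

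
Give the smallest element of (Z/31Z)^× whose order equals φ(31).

φ(31) = 31 − 1 = 30 = 2 · 3 · 5.
Test candidates g = 2, 3, … against the prime factors q ∈ {2, 3, 5} of φ(31): g is a generator iff g^(30/q) ≢ 1 for every such q.
g = 2: 2^15 ≡ 1 — hits 1, so not a primitive root.
g = 3: 3^15 ≡ 30; 3^10 ≡ 25; 3^6 ≡ 16 — none is 1, so 3 is a primitive root.
Hence the least primitive root of 31 is 3.

3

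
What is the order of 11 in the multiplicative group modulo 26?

12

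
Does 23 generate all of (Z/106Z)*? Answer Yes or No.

No

φ(106) = φ(2)·φ(53) = 1·52 = 52 = 2^2 · 13.
An element g generates (Z/106Z)^× iff g^(52/q) ≢ 1 (mod 106) for each prime q ∈ {2, 13}.
23^26 ≡ 105 (mod 106)  [q = 2: ≢ 1 ✓]
23^4 ≡ 1 (mod 106)  [q = 13: ≡ 1 ✗]
23^4 ≡ 1 shows ord(23) | 4, strictly less than φ(106); not a primitive root.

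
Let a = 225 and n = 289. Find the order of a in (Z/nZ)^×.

68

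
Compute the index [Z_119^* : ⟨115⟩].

8

The order of 115 must divide φ(119) = φ(7·17) = (7−1)·(17−1) = 6·16 = 96 = 2^5 · 3.
Divisors of 96: 1, 2, 3, 4, 6, 8, 12, 16, 24, 32, 48, 96.
Test each divisor d:
115^1 ≡ 115
115^2 ≡ 16
115^3 ≡ 55
115^4 ≡ 18
115^6 ≡ 50
115^8 ≡ 86
115^12 ≡ 1
Thus |⟨115⟩| = ord(115) = 12.
Index = |(Z/119Z)^×| / |⟨115⟩| = 96 / 12 = 8.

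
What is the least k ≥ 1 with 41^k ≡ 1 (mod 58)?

4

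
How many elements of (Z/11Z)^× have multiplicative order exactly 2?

1

φ(11) = 11 − 1 = 10 = 2 · 5.
(Z/11Z)^× is cyclic (|G| = 10); a cyclic group of order m has exactly φ(d) elements of each order d | m, and none otherwise.
2 | 10, and φ(2) = 2 − 1 = 1.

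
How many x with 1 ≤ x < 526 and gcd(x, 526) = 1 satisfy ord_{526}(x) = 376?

φ(526) = φ(2)·φ(263) = 1·262 = 262 = 2 · 131.
Since (Z/526Z)^× is cyclic of order 262, the number of elements of order d is φ(d) when d | 262 and 0 otherwise.
Here 262 is not a multiple of 376, so there are no elements of order 376.

0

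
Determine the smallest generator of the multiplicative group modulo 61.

2

φ(61) = 61 − 1 = 60 = 2^2 · 3 · 5.
g is a primitive root iff g^(60/q) ≢ 1 (mod 61) for each prime q ∈ {2, 3, 5}.
g = 2: 2^30 ≡ 60; 2^20 ≡ 47; 2^12 ≡ 9 — none is 1, so 2 is a primitive root.
Hence the least primitive root of 61 is 2.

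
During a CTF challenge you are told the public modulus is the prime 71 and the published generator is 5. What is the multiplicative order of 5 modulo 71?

5

The order of 5 must divide φ(71) = 71 − 1 = 70 = 2 · 5 · 7.
Divisors of 70: 1, 2, 5, 7, 10, 14, 35, 70.
Check 5^d mod 71 for each divisor in increasing order:
5^1 ≡ 5
5^2 ≡ 25
5^5 ≡ 1
Hence ord(5) = 5.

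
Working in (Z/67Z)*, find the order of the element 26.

33

By Lagrange's theorem, ord_67(26) divides φ(67) = 67 − 1 = 66 = 2 · 3 · 11.
Divisors of 66: 1, 2, 3, 6, 11, 22, 33, 66.
Check 26^d mod 67 for each divisor in increasing order:
26^1 ≡ 26
26^2 ≡ 6
26^3 ≡ 22
26^6 ≡ 15
26^11 ≡ 37
26^22 ≡ 29
26^33 ≡ 1
Therefore the multiplicative order of 26 modulo 67 is 33.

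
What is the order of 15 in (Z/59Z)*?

29

The order of 15 must divide φ(59) = 59 − 1 = 58 = 2 · 29.
Divisors of 58: 1, 2, 29, 58.
Compute 15^d (mod 59) for the divisors d until we hit 1:
15^1 ≡ 15 (mod 59)
15^2 ≡ 48 (mod 59)
15^29 ≡ 1 (mod 59) ✓
Therefore the multiplicative order of 15 modulo 59 is 29.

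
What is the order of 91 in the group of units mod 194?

ord(91) | φ(194) = φ(2)·φ(97) = 1·96 = 96 = 2^5 · 3.
Divisors of 96: 1, 2, 3, 4, 6, 8, 12, 16, 24, 32, 48, 96.
Evaluate successive powers at the divisors of 96:
91^1 ≡ 91 (mod 194)
91^2 ≡ 133 (mod 194)
91^3 ≡ 75 (mod 194)
91^4 ≡ 35 (mod 194)
91^6 ≡ 193 (mod 194)
91^8 ≡ 61 (mod 194)
91^12 ≡ 1 (mod 194) ✓
So ord_194(91) = 12.

12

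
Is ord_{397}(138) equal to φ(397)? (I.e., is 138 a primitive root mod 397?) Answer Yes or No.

Yes

φ(397) = 397 − 1 = 396 = 2^2 · 3^2 · 11.
Test 138^(396/q) mod 397 for each prime factor q of 396:
138^198 ≡ 396 (mod 397)  [q = 2: ≢ 1 ✓]
138^132 ≡ 362 (mod 397)  [q = 3: ≢ 1 ✓]
138^36 ≡ 126 (mod 397)  [q = 11: ≢ 1 ✓]
All checks pass, so 138 has order 396 and is a primitive root modulo 397.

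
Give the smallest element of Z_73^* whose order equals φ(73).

5

φ(73) = 73 − 1 = 72 = 2^3 · 3^2.
Test candidates g = 2, 3, … against the prime factors q ∈ {2, 3} of φ(73): g is a generator iff g^(72/q) ≢ 1 for every such q.
g = 2: 2^36 ≡ 1 — hits 1, so not a primitive root.
g = 3: 3^36 ≡ 1 — hits 1, so not a primitive root.
g = 4: 4^36 ≡ 1 — hits 1, so not a primitive root.
g = 5: 5^36 ≡ 72; 5^24 ≡ 8 — none is 1, so 5 is a primitive root.
The smallest primitive root modulo 73 is 5.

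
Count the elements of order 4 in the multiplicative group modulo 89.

2

φ(89) = 89 − 1 = 88 = 2^3 · 11.
In a cyclic group of order 88, there are φ(d) elements of order d for each divisor d of 88, and zero for non-divisors.
4 = 2^2 divides 88, and φ(4) = 2.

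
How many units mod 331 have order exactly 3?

2

φ(331) = 331 − 1 = 330 = 2 · 3 · 5 · 11.
In a cyclic group of order 330, there are φ(d) elements of order d for each divisor d of 330, and zero for non-divisors.
3 | 330, and φ(3) = 3 − 1 = 2.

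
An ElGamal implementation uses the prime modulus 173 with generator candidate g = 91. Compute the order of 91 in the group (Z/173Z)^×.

172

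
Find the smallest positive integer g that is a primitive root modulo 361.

2

φ(361) = φ(19^2) = 19·(19−1) = 342 = 2 · 3^2 · 19.
Test candidates g = 2, 3, … against the prime factors q ∈ {2, 3, 19} of φ(361): g is a generator iff g^(342/q) ≢ 1 for every such q.
g = 2: 2^171 ≡ 360; 2^114 ≡ 292; 2^18 ≡ 58 — none is 1, so 2 is a primitive root.
So 2 is the smallest generator of (Z/361Z)^×.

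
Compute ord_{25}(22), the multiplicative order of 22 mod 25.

20

Since 22 ∈ (Z/25Z)^×, its order divides φ(25) = φ(5^2) = 5·(5−1) = 20 = 2^2 · 5.
Divisors of 20: 1, 2, 4, 5, 10, 20.
Compute 22^d (mod 25) for the divisors d until we hit 1:
22^1 ≡ 22
22^2 ≡ 9
22^4 ≡ 6
22^5 ≡ 7
22^10 ≡ 24
22^20 ≡ 1
The smallest such exponent is 20, so the order of 22 is 20.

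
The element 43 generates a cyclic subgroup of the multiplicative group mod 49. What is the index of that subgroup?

The order of 43 must divide φ(49) = φ(7^2) = 7·(7−1) = 42 = 2 · 3 · 7.
Divisors of 42: 1, 2, 3, 6, 7, 14, 21, 42.
Evaluate successive powers at the divisors of 42:
43^1 ≡ 43
43^2 ≡ 36
43^3 ≡ 29
43^6 ≡ 8
43^7 ≡ 1
Thus |⟨43⟩| = ord(43) = 7.
[(Z/49Z)^× : ⟨43⟩] = 42/7 = 6.

6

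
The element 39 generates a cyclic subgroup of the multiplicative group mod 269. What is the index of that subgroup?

1

Since 39 ∈ (Z/269Z)^×, its order divides φ(269) = 269 − 1 = 268 = 2^2 · 67.
Divisors of 268: 1, 2, 4, 67, 134, 268.
Compute 39^d (mod 269) for the divisors d until we hit 1:
39^1 ≡ 39 (mod 269)
39^2 ≡ 176 (mod 269)
39^4 ≡ 41 (mod 269)
39^67 ≡ 82 (mod 269)
39^134 ≡ 268 (mod 269)
39^268 ≡ 1 (mod 269) ✓
The order of 39 is 268, so the subgroup it generates has 268 elements.
[(Z/269Z)^× : ⟨39⟩] = 268/268 = 1.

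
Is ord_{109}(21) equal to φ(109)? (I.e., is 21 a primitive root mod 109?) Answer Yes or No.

φ(109) = 109 − 1 = 108 = 2^2 · 3^3.
It suffices to check that the order of 21 is not a proper divisor of 108: compute 21^(108/q) for q ∈ {2, 3}.
21^54 ≡ 1 (mod 109)  [q = 2: ≡ 1 ✗]
21^36 ≡ 45 (mod 109)  [q = 3: ≢ 1 ✓]
21^54 ≡ 1 shows ord(21) | 54, strictly less than φ(109); not a primitive root.

No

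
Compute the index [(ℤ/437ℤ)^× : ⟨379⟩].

Since 379 ∈ (Z/437Z)^×, its order divides φ(437) = φ(19·23) = (19−1)·(23−1) = 18·22 = 396 = 2^2 · 3^2 · 11.
Divisors of 396: 1, 2, 3, 4, 6, 9, 11, 12, 18, 22, 33, 36, 44, 66, 99, 132, 198, 396.
Evaluate successive powers at the divisors of 396:
379^1 ≡ 379
379^2 ≡ 305
379^3 ≡ 227
379^4 ≡ 381
379^6 ≡ 400
379^9 ≡ 341
379^11 ≡ 436
379^12 ≡ 58
379^18 ≡ 39
379^22 ≡ 1
Thus |⟨379⟩| = ord(379) = 22.
Index = |(Z/437Z)^×| / |⟨379⟩| = 396 / 22 = 18.

18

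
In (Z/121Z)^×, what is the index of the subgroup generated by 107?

1

By Lagrange's theorem, ord_121(107) divides φ(121) = φ(11^2) = 11·(11−1) = 110 = 2 · 5 · 11.
Divisors of 110: 1, 2, 5, 10, 11, 22, 55, 110.
Test each divisor d:
107^1 ≡ 107 (mod 121)
107^2 ≡ 75 (mod 121)
107^5 ≡ 21 (mod 121)
107^10 ≡ 78 (mod 121)
107^11 ≡ 118 (mod 121)
107^22 ≡ 9 (mod 121)
107^55 ≡ 120 (mod 121)
107^110 ≡ 1 (mod 121) ✓
Thus |⟨107⟩| = ord(107) = 110.
Index = |(Z/121Z)^×| / |⟨107⟩| = 110 / 110 = 1.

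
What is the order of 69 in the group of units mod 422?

105

Since 69 ∈ (Z/422Z)^×, its order divides φ(422) = φ(2)·φ(211) = 1·210 = 210 = 2 · 3 · 5 · 7.
Divisors of 210: 1, 2, 3, 5, 6, 7, 10, 14, 15, 21, 30, 35, 42, 70, 105, 210.
Evaluate successive powers at the divisors of 210:
69^1 ≡ 69 (mod 422)
69^2 ≡ 119 (mod 422)
69^3 ≡ 193 (mod 422)
69^5 ≡ 179 (mod 422)
69^6 ≡ 113 (mod 422)
69^7 ≡ 201 (mod 422)
69^10 ≡ 391 (mod 422)
69^14 ≡ 311 (mod 422)
69^15 ≡ 359 (mod 422)
69^21 ≡ 55 (mod 422)
69^30 ≡ 171 (mod 422)
69^35 ≡ 225 (mod 422)
69^42 ≡ 71 (mod 422)
69^70 ≡ 407 (mod 422)
69^105 ≡ 1 (mod 422) ✓
Therefore the multiplicative order of 69 modulo 422 is 105.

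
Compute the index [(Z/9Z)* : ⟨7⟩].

2

The order of 7 must divide φ(9) = φ(3^2) = 3·(3−1) = 6 = 2 · 3.
Divisors of 6: 1, 2, 3, 6.
Test each divisor d:
7^1 ≡ 7 (mod 9)
7^2 ≡ 4 (mod 9)
7^3 ≡ 1 (mod 9) ✓
So ord_9(7) = 3, hence |⟨7⟩| = 3.
The index is φ(9) / ord(7) = 6 / 3 = 2.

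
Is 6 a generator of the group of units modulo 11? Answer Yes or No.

Yes

φ(11) = 11 − 1 = 10 = 2 · 5.
An element g generates (Z/11Z)^× iff g^(10/q) ≢ 1 (mod 11) for each prime q ∈ {2, 5}.
6^5 ≡ 10 (mod 11)  [q = 2: ≢ 1 ✓]
6^2 ≡ 3 (mod 11)  [q = 5: ≢ 1 ✓]
Every test exponent gives a nontrivial residue, hence 6 generates the full group.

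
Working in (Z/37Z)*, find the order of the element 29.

ord(29) | φ(37) = 37 − 1 = 36 = 2^2 · 3^2.
Divisors of 36: 1, 2, 3, 4, 6, 9, 12, 18, 36.
Compute 29^d (mod 37) for the divisors d until we hit 1:
29^1 ≡ 29 (mod 37)
29^2 ≡ 27 (mod 37)
29^3 ≡ 6 (mod 37)
29^4 ≡ 26 (mod 37)
29^6 ≡ 36 (mod 37)
29^9 ≡ 31 (mod 37)
29^12 ≡ 1 (mod 37) ✓
So ord_37(29) = 12.

12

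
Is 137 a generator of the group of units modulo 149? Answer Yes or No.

Yes

φ(149) = 149 − 1 = 148 = 2^2 · 37.
137 is a primitive root mod 149 iff 137^(φ(149)/q) ≢ 1 for every prime q | φ(149), i.e. q ∈ {2, 37}.
137^74 ≡ 148 (mod 149)  [q = 2: ≢ 1 ✓]
137^4 ≡ 25 (mod 149)  [q = 37: ≢ 1 ✓]
All checks pass, so 137 has order 148 and is a primitive root modulo 149.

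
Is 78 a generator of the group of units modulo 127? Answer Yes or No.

Yes

φ(127) = 127 − 1 = 126 = 2 · 3^2 · 7.
78 is a primitive root mod 127 iff 78^(φ(127)/q) ≢ 1 for every prime q | φ(127), i.e. q ∈ {2, 3, 7}.
78^63 ≡ 126 (mod 127)  [q = 2: ≢ 1 ✓]
78^42 ≡ 19 (mod 127)  [q = 3: ≢ 1 ✓]
78^18 ≡ 32 (mod 127)  [q = 7: ≢ 1 ✓]
None equal 1, so ord_127(78) = 126: 78 is a primitive root.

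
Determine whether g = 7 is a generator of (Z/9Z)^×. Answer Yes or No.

φ(9) = φ(3^2) = 3·(3−1) = 6 = 2 · 3.
It suffices to check that the order of 7 is not a proper divisor of 6: compute 7^(6/q) for q ∈ {2, 3}.
7^3 ≡ 1 (mod 9)  [q = 2: ≡ 1 ✗]
7^2 ≡ 4 (mod 9)  [q = 3: ≢ 1 ✓]
Since 7^3 ≡ 1, the order of 7 divides 3 < 6, so 7 is not a primitive root.

No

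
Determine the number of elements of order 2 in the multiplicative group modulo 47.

1

φ(47) = 47 − 1 = 46 = 2 · 23.
(Z/47Z)^× is cyclic (|G| = 46); a cyclic group of order m has exactly φ(d) elements of each order d | m, and none otherwise.
2 | 46, and φ(2) = 2 − 1 = 1.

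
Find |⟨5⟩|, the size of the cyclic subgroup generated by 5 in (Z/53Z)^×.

52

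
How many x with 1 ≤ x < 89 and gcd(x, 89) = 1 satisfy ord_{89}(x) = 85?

0

φ(89) = 89 − 1 = 88 = 2^3 · 11.
(Z/89Z)^× is cyclic (|G| = 88); a cyclic group of order m has exactly φ(d) elements of each order d | m, and none otherwise.
85 does not divide 88, so no element of (Z/89Z)^× has order 85.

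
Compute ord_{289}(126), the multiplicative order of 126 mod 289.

By Lagrange's theorem, ord_289(126) divides φ(289) = φ(17^2) = 17·(17−1) = 272 = 2^4 · 17.
Divisors of 272: 1, 2, 4, 8, 16, 17, 34, 68, 136, 272.
Evaluate successive powers at the divisors of 272:
126^1 ≡ 126
126^2 ≡ 270
126^4 ≡ 72
126^8 ≡ 271
126^16 ≡ 35
126^17 ≡ 75
126^34 ≡ 134
126^68 ≡ 38
126^136 ≡ 288
126^272 ≡ 1
The smallest such exponent is 272, so the order of 126 is 272.

272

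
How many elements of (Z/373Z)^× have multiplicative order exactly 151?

φ(373) = 373 − 1 = 372 = 2^2 · 3 · 31.
In a cyclic group of order 372, there are φ(d) elements of order d for each divisor d of 372, and zero for non-divisors.
Since 151 ∤ 372, the count is 0.

0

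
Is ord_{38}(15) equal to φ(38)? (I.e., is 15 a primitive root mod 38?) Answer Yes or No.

Yes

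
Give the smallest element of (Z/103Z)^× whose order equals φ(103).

φ(103) = 103 − 1 = 102 = 2 · 3 · 17.
Test candidates g = 2, 3, … against the prime factors q ∈ {2, 3, 17} of φ(103): g is a generator iff g^(102/q) ≢ 1 for every such q.
g = 2: 2^51 ≡ 1 — hits 1, so not a primitive root.
g = 3: 3^51 ≡ 102; 3^34 ≡ 1 — hits 1, so not a primitive root.
g = 4: 4^51 ≡ 1 — hits 1, so not a primitive root.
g = 5: 5^51 ≡ 102; 5^34 ≡ 56; 5^6 ≡ 72 — none is 1, so 5 is a primitive root.
Hence the least primitive root of 103 is 5.

5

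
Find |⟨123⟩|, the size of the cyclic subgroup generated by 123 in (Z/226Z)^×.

112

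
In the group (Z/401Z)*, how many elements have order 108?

0

φ(401) = 401 − 1 = 400 = 2^4 · 5^2.
(Z/401Z)^× is cyclic (|G| = 400); a cyclic group of order m has exactly φ(d) elements of each order d | m, and none otherwise.
108 does not divide 400, so no element of (Z/401Z)^× has order 108.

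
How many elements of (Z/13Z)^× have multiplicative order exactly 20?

0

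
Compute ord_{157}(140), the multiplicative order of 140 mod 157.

78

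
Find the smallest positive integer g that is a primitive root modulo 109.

6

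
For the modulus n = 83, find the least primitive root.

2

φ(83) = 83 − 1 = 82 = 2 · 41.
g is a primitive root iff g^(82/q) ≢ 1 (mod 83) for each prime q ∈ {2, 41}.
g = 2: 2^41 ≡ 82; 2^2 ≡ 4 — none is 1, so 2 is a primitive root.
So 2 is the smallest generator of (Z/83Z)^×.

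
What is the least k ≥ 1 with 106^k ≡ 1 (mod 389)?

194

Since 106 ∈ (Z/389Z)^×, its order divides φ(389) = 389 − 1 = 388 = 2^2 · 97.
Divisors of 388: 1, 2, 4, 97, 194, 388.
Evaluate successive powers at the divisors of 388:
106^1 ≡ 106
106^2 ≡ 344
106^4 ≡ 80
106^97 ≡ 388
106^194 ≡ 1
Hence ord(106) = 194.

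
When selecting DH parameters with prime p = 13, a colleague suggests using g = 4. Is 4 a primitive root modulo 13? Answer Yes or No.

No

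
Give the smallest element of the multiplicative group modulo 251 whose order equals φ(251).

6

φ(251) = 251 − 1 = 250 = 2 · 5^3.
g is a primitive root iff g^(250/q) ≢ 1 (mod 251) for each prime q ∈ {2, 5}.
g = 2: 2^125 ≡ 250; 2^50 ≡ 1 — hits 1, so not a primitive root.
g = 3: 3^125 ≡ 1 — hits 1, so not a primitive root.
g = 4: 4^125 ≡ 1 — hits 1, so not a primitive root.
g = 5: 5^125 ≡ 1 — hits 1, so not a primitive root.
g = 6: 6^125 ≡ 250; 6^50 ≡ 219 — none is 1, so 6 is a primitive root.
So 6 is the smallest generator of (Z/251Z)^×.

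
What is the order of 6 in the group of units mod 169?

The order of 6 must divide φ(169) = φ(13^2) = 13·(13−1) = 156 = 2^2 · 3 · 13.
Divisors of 156: 1, 2, 3, 4, 6, 12, 13, 26, 39, 52, 78, 156.
Compute 6^d (mod 169) for the divisors d until we hit 1:
6^1 ≡ 6
6^2 ≡ 36
6^3 ≡ 47
6^4 ≡ 113
6^6 ≡ 12
6^12 ≡ 144
6^13 ≡ 19
6^26 ≡ 23
6^39 ≡ 99
6^52 ≡ 22
6^78 ≡ 168
6^156 ≡ 1
Hence ord(6) = 156.

156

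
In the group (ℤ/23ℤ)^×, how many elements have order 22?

φ(23) = 23 − 1 = 22 = 2 · 11.
(Z/23Z)^× is cyclic (|G| = 22); a cyclic group of order m has exactly φ(d) elements of each order d | m, and none otherwise.
22 = 2 · 11 divides 22, and φ(22) = 10.

10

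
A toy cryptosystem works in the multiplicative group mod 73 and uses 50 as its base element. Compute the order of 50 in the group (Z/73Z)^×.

ord(50) | φ(73) = 73 − 1 = 72 = 2^3 · 3^2.
Divisors of 72: 1, 2, 3, 4, 6, 8, 9, 12, 18, 24, 36, 72.
Check 50^d mod 73 for each divisor in increasing order:
50^1 ≡ 50 (mod 73)
50^2 ≡ 18 (mod 73)
50^3 ≡ 24 (mod 73)
50^4 ≡ 32 (mod 73)
50^6 ≡ 65 (mod 73)
50^8 ≡ 2 (mod 73)
50^9 ≡ 27 (mod 73)
50^12 ≡ 64 (mod 73)
50^18 ≡ 72 (mod 73)
50^24 ≡ 8 (mod 73)
50^36 ≡ 1 (mod 73) ✓
So ord_73(50) = 36.

36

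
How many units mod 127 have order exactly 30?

0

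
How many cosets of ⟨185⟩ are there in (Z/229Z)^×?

6

The order of 185 must divide φ(229) = 229 − 1 = 228 = 2^2 · 3 · 19.
Divisors of 228: 1, 2, 3, 4, 6, 12, 19, 38, 57, 76, 114, 228.
Check 185^d mod 229 for each divisor in increasing order:
185^1 ≡ 185
185^2 ≡ 104
185^3 ≡ 4
185^4 ≡ 53
185^6 ≡ 16
185^12 ≡ 27
185^19 ≡ 228
185^38 ≡ 1
Thus |⟨185⟩| = ord(185) = 38.
Index = |(Z/229Z)^×| / |⟨185⟩| = 228 / 38 = 6.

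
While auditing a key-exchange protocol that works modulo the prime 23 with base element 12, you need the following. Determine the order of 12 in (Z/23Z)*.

11

By Lagrange's theorem, ord_23(12) divides φ(23) = 23 − 1 = 22 = 2 · 11.
Divisors of 22: 1, 2, 11, 22.
Test each divisor d:
12^1 ≡ 12 (mod 23)
12^2 ≡ 6 (mod 23)
12^11 ≡ 1 (mod 23) ✓
So ord_23(12) = 11.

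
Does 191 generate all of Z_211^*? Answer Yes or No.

Yes

φ(211) = 211 − 1 = 210 = 2 · 3 · 5 · 7.
Test 191^(210/q) mod 211 for each prime factor q of 210:
191^105 ≡ 210 (mod 211)  [q = 2: ≢ 1 ✓]
191^70 ≡ 14 (mod 211)  [q = 3: ≢ 1 ✓]
191^42 ≡ 71 (mod 211)  [q = 5: ≢ 1 ✓]
191^30 ≡ 171 (mod 211)  [q = 7: ≢ 1 ✓]
Every test exponent gives a nontrivial residue, hence 191 generates the full group.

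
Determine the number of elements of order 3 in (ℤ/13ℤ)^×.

φ(13) = 13 − 1 = 12 = 2^2 · 3.
In a cyclic group of order 12, there are φ(d) elements of order d for each divisor d of 12, and zero for non-divisors.
3 | 12, and φ(3) = 3 − 1 = 2.

2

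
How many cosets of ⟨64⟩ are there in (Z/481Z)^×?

72

ord(64) | φ(481) = φ(13·37) = (13−1)·(37−1) = 12·36 = 432 = 2^4 · 3^3.
Divisors of 432: 1, 2, 3, 4, 6, 8, 9, 12, 16, 18, 24, 27, 36, 48, 54, 72, 108, 144, 216, 432.
Test each divisor d:
64^1 ≡ 64 (mod 481)
64^2 ≡ 248 (mod 481)
64^3 ≡ 480 (mod 481)
64^4 ≡ 417 (mod 481)
64^6 ≡ 1 (mod 481) ✓
Thus |⟨64⟩| = ord(64) = 6.
[(Z/481Z)^× : ⟨64⟩] = 432/6 = 72.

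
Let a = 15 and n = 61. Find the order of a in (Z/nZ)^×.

15

The order of 15 must divide φ(61) = 61 − 1 = 60 = 2^2 · 3 · 5.
Divisors of 60: 1, 2, 3, 4, 5, 6, 10, 12, 15, 20, 30, 60.
Compute 15^d (mod 61) for the divisors d until we hit 1:
15^1 ≡ 15 (mod 61)
15^2 ≡ 42 (mod 61)
15^3 ≡ 20 (mod 61)
15^4 ≡ 56 (mod 61)
15^5 ≡ 47 (mod 61)
15^6 ≡ 34 (mod 61)
15^10 ≡ 13 (mod 61)
15^12 ≡ 58 (mod 61)
15^15 ≡ 1 (mod 61) ✓
Therefore the multiplicative order of 15 modulo 61 is 15.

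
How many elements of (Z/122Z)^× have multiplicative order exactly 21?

0

φ(122) = φ(2)·φ(61) = 1·60 = 60 = 2^2 · 3 · 5.
Since (Z/122Z)^× is cyclic of order 60, the number of elements of order d is φ(d) when d | 60 and 0 otherwise.
Since 21 ∤ 60, the count is 0.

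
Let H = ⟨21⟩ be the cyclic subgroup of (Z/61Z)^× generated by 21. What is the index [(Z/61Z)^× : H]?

Since 21 ∈ (Z/61Z)^×, its order divides φ(61) = 61 − 1 = 60 = 2^2 · 3 · 5.
Divisors of 60: 1, 2, 3, 4, 5, 6, 10, 12, 15, 20, 30, 60.
Evaluate successive powers at the divisors of 60:
21^1 ≡ 21 (mod 61)
21^2 ≡ 14 (mod 61)
21^3 ≡ 50 (mod 61)
21^4 ≡ 13 (mod 61)
21^5 ≡ 29 (mod 61)
21^6 ≡ 60 (mod 61)
21^10 ≡ 48 (mod 61)
21^12 ≡ 1 (mod 61) ✓
So ord_61(21) = 12, hence |⟨21⟩| = 12.
The index is φ(61) / ord(21) = 60 / 12 = 5.

5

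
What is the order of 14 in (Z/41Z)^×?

8

The order of 14 must divide φ(41) = 41 − 1 = 40 = 2^3 · 5.
Divisors of 40: 1, 2, 4, 5, 8, 10, 20, 40.
Test each divisor d:
14^1 ≡ 14 (mod 41)
14^2 ≡ 32 (mod 41)
14^4 ≡ 40 (mod 41)
14^5 ≡ 27 (mod 41)
14^8 ≡ 1 (mod 41) ✓
Hence ord(14) = 8.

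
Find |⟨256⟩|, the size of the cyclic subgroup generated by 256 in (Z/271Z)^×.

135

Since 256 ∈ (Z/271Z)^×, its order divides φ(271) = 271 − 1 = 270 = 2 · 3^3 · 5.
Divisors of 270: 1, 2, 3, 5, 6, 9, 10, 15, 18, 27, 30, 45, 54, 90, 135, 270.
Check 256^d mod 271 for each divisor in increasing order:
256^1 ≡ 256 (mod 271)
256^2 ≡ 225 (mod 271)
256^3 ≡ 148 (mod 271)
256^5 ≡ 238 (mod 271)
256^6 ≡ 224 (mod 271)
256^9 ≡ 90 (mod 271)
256^10 ≡ 5 (mod 271)
256^15 ≡ 106 (mod 271)
256^18 ≡ 241 (mod 271)
256^27 ≡ 10 (mod 271)
256^30 ≡ 125 (mod 271)
256^45 ≡ 242 (mod 271)
256^54 ≡ 100 (mod 271)
256^90 ≡ 28 (mod 271)
256^135 ≡ 1 (mod 271) ✓
So ord_271(256) = 135.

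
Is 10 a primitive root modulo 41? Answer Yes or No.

No

φ(41) = 41 − 1 = 40 = 2^3 · 5.
10 is a primitive root mod 41 iff 10^(φ(41)/q) ≢ 1 for every prime q | φ(41), i.e. q ∈ {2, 5}.
10^20 ≡ 1 (mod 41)  [q = 2: ≡ 1 ✗]
10^8 ≡ 16 (mod 41)  [q = 5: ≢ 1 ✓]
The check at q = 2 fails, so 10 generates a proper subgroup.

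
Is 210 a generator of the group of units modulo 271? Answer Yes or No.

φ(271) = 271 − 1 = 270 = 2 · 3^3 · 5.
210 is a primitive root mod 271 iff 210^(φ(271)/q) ≢ 1 for every prime q | φ(271), i.e. q ∈ {2, 3, 5}.
210^135 ≡ 270 (mod 271)  [q = 2: ≢ 1 ✓]
210^90 ≡ 242 (mod 271)  [q = 3: ≢ 1 ✓]
210^54 ≡ 187 (mod 271)  [q = 5: ≢ 1 ✓]
All checks pass, so 210 has order 270 and is a primitive root modulo 271.

Yes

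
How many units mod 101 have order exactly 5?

4

φ(101) = 101 − 1 = 100 = 2^2 · 5^2.
In a cyclic group of order 100, there are φ(d) elements of order d for each divisor d of 100, and zero for non-divisors.
5 | 100, and φ(5) = 5 − 1 = 4.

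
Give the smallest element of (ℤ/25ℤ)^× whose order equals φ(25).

φ(25) = φ(5^2) = 5·(5−1) = 20 = 2^2 · 5.
Test candidates g = 2, 3, … against the prime factors q ∈ {2, 5} of φ(25): g is a generator iff g^(20/q) ≢ 1 for every such q.
g = 2: 2^10 ≡ 24; 2^4 ≡ 16 — none is 1, so 2 is a primitive root.
So 2 is the smallest generator of (Z/25Z)^×.

2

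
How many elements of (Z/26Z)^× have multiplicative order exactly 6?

φ(26) = φ(2)·φ(13) = 1·12 = 12 = 2^2 · 3.
(Z/26Z)^× is cyclic (|G| = 12); a cyclic group of order m has exactly φ(d) elements of each order d | m, and none otherwise.
6 = 2 · 3 divides 12, and φ(6) = 2.

2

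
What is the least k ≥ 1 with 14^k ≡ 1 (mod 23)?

22

Since 14 ∈ (Z/23Z)^×, its order divides φ(23) = 23 − 1 = 22 = 2 · 11.
Divisors of 22: 1, 2, 11, 22.
Check 14^d mod 23 for each divisor in increasing order:
14^1 ≡ 14 (mod 23)
14^2 ≡ 12 (mod 23)
14^11 ≡ 22 (mod 23)
14^22 ≡ 1 (mod 23) ✓
Hence ord(14) = 22.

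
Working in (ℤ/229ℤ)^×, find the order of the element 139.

228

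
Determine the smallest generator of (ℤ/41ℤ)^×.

6

φ(41) = 41 − 1 = 40 = 2^3 · 5.
Test candidates g = 2, 3, … against the prime factors q ∈ {2, 5} of φ(41): g is a generator iff g^(40/q) ≢ 1 for every such q.
g = 2: 2^20 ≡ 1 — hits 1, so not a primitive root.
g = 3: 3^20 ≡ 40; 3^8 ≡ 1 — hits 1, so not a primitive root.
g = 4: 4^20 ≡ 1 — hits 1, so not a primitive root.
g = 5: 5^20 ≡ 1 — hits 1, so not a primitive root.
g = 6: 6^20 ≡ 40; 6^8 ≡ 10 — none is 1, so 6 is a primitive root.
The smallest primitive root modulo 41 is 6.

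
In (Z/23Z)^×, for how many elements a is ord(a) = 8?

0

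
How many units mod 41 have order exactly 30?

φ(41) = 41 − 1 = 40 = 2^3 · 5.
In a cyclic group of order 40, there are φ(d) elements of order d for each divisor d of 40, and zero for non-divisors.
Here 40 is not a multiple of 30, so there are no elements of order 30.

0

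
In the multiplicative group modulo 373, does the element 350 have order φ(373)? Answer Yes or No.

No

φ(373) = 373 − 1 = 372 = 2^2 · 3 · 31.
350 is a primitive root mod 373 iff 350^(φ(373)/q) ≢ 1 for every prime q | φ(373), i.e. q ∈ {2, 3, 31}.
350^186 ≡ 372 (mod 373)  [q = 2: ≢ 1 ✓]
350^124 ≡ 1 (mod 373)  [q = 3: ≡ 1 ✗]
350^12 ≡ 111 (mod 373)  [q = 31: ≢ 1 ✓]
Since 350^124 ≡ 1, the order of 350 divides 124 < 372, so 350 is not a primitive root.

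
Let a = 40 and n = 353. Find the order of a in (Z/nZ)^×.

352

The order of 40 must divide φ(353) = 353 − 1 = 352 = 2^5 · 11.
Divisors of 352: 1, 2, 4, 8, 11, 16, 22, 32, 44, 88, 176, 352.
Compute 40^d (mod 353) for the divisors d until we hit 1:
40^1 ≡ 40 (mod 353)
40^2 ≡ 188 (mod 353)
40^4 ≡ 44 (mod 353)
40^8 ≡ 171 (mod 353)
40^11 ≡ 294 (mod 353)
40^16 ≡ 295 (mod 353)
40^22 ≡ 304 (mod 353)
40^32 ≡ 187 (mod 353)
40^44 ≡ 283 (mod 353)
40^88 ≡ 311 (mod 353)
40^176 ≡ 352 (mod 353)
40^352 ≡ 1 (mod 353) ✓
So ord_353(40) = 352.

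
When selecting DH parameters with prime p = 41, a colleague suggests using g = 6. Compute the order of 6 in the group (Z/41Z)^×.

ord(6) | φ(41) = 41 − 1 = 40 = 2^3 · 5.
Divisors of 40: 1, 2, 4, 5, 8, 10, 20, 40.
Check 6^d mod 41 for each divisor in increasing order:
6^1 ≡ 6 (mod 41)
6^2 ≡ 36 (mod 41)
6^4 ≡ 25 (mod 41)
6^5 ≡ 27 (mod 41)
6^8 ≡ 10 (mod 41)
6^10 ≡ 32 (mod 41)
6^20 ≡ 40 (mod 41)
6^40 ≡ 1 (mod 41) ✓
Therefore the multiplicative order of 6 modulo 41 is 40.

40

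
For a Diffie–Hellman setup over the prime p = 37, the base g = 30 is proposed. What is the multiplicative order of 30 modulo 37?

ord(30) | φ(37) = 37 − 1 = 36 = 2^2 · 3^2.
Divisors of 36: 1, 2, 3, 4, 6, 9, 12, 18, 36.
Compute 30^d (mod 37) for the divisors d until we hit 1:
30^1 ≡ 30
30^2 ≡ 12
30^3 ≡ 27
30^4 ≡ 33
30^6 ≡ 26
30^9 ≡ 36
30^12 ≡ 10
30^18 ≡ 1
Therefore the multiplicative order of 30 modulo 37 is 18.

18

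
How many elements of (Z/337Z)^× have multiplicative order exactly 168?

48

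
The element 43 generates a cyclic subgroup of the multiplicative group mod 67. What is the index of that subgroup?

3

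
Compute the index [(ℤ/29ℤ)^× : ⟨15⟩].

1

ord(15) | φ(29) = 29 − 1 = 28 = 2^2 · 7.
Divisors of 28: 1, 2, 4, 7, 14, 28.
Evaluate successive powers at the divisors of 28:
15^1 ≡ 15
15^2 ≡ 22
15^4 ≡ 20
15^7 ≡ 17
15^14 ≡ 28
15^28 ≡ 1
Thus |⟨15⟩| = ord(15) = 28.
Index = |(Z/29Z)^×| / |⟨15⟩| = 28 / 28 = 1.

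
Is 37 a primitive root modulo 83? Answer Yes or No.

No

φ(83) = 83 − 1 = 82 = 2 · 41.
An element g generates (Z/83Z)^× iff g^(82/q) ≢ 1 (mod 83) for each prime q ∈ {2, 41}.
37^41 ≡ 1 (mod 83)  [q = 2: ≡ 1 ✗]
37^2 ≡ 41 (mod 83)  [q = 41: ≢ 1 ✓]
37^41 ≡ 1 shows ord(37) | 41, strictly less than φ(83); not a primitive root.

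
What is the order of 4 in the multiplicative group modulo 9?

3

By Lagrange's theorem, ord_9(4) divides φ(9) = φ(3^2) = 3·(3−1) = 6 = 2 · 3.
Divisors of 6: 1, 2, 3, 6.
Test each divisor d:
4^1 ≡ 4 (mod 9)
4^2 ≡ 7 (mod 9)
4^3 ≡ 1 (mod 9) ✓
Hence ord(4) = 3.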